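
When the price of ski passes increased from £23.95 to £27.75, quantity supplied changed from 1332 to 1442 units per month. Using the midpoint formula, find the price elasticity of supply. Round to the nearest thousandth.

0.540

%ΔQ = (1442 − 1332)/[(1332 + 1442)/2] = 110/1387 ≈ 0.0793.
%ΔP = (27.75 − 23.95)/[(23.95 + 27.75)/2] = 3.8/25.85 ≈ 0.1470.
Arc elasticity E = %ΔQ/%ΔP ≈ 0.0793/0.1470 ≈ 0.540.
|E| < 1: supply is inelastic over this range.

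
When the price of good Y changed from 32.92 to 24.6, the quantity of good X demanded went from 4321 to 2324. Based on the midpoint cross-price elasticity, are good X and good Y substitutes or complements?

substitutes

%ΔQ_x = (2324 − 4321)/[(4321+2324)/2] = -1997/3322.5 ≈ -0.6011.
%ΔP_y = (24.6 − 32.92)/[(32.92+24.6)/2] ≈ -0.2893.
E_xy = -0.6011/-0.2893 ≈ 2.078.
E_xy > 0, so the goods are substitutes.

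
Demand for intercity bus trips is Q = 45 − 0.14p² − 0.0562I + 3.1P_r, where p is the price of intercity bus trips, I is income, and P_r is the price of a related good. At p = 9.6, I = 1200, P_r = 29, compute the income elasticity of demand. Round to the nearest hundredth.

-1.24

Q = 45 − 0.14(9.6)² − 0.0562(1200) + 3.1(29) = 45 − 12.9024 − 67.44 + 89.9 = 54.5576.
∂Q/∂I = −0.0562, so E_I = -0.0562·(1200/54.5576) ≈ -1.24.
E_I < 0: inferior good.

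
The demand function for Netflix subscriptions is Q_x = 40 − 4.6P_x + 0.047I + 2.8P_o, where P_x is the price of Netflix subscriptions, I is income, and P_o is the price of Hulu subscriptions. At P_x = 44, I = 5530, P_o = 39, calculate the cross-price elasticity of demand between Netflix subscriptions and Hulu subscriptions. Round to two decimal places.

Substituting, Q_x = 40 − 4.6(44) + 0.047(5530) + 2.8(39) = 40 − 202.4 + 259.91 + 109.2 = 206.71.
∂Q_x/∂P_o = +2.8, so E_xy = 2.8·(39/206.71) ≈ 0.53.
E_xy > 0: the goods are substitutes.

0.53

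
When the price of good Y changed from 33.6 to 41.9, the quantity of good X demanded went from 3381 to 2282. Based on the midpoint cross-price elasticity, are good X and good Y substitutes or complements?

complements

%ΔQ_x = (2282 − 3381)/[(3381+2282)/2] = -1099/2831.5 ≈ -0.3881.
%ΔP_y = (41.9 − 33.6)/[(33.6+41.9)/2] ≈ 0.2199.
E_xy = -0.3881/0.2199 ≈ -1.765.
E_xy < 0, so the goods are complements.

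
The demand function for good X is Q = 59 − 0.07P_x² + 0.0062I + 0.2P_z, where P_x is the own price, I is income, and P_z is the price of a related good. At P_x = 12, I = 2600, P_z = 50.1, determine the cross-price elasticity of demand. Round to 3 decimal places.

Evaluating quantity at (P_x, I, P_z) gives Q = 59 − 0.07(12)² + 0.0062(2600) + 0.2(50.1) = 59 − 10.08 + 16.12 + 10.02 = 75.06.
∂Q/∂P_z = +0.2, so E_xy = 0.2·(50.1/75.06) ≈ 0.133.
E_xy > 0: the goods are substitutes.

0.133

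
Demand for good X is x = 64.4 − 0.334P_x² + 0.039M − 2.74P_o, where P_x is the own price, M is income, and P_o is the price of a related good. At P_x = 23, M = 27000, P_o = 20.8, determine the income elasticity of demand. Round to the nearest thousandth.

x = 64.4 − 0.334(23)² + 0.039(27000) − 2.74(20.8) = 64.4 − 176.686 + 1053 − 56.992 = 883.722.
∂x/∂M = +0.039, so E_I = 0.039·(27000/883.722) ≈ 1.192.
E_I > 1: normal good (luxury).

1.192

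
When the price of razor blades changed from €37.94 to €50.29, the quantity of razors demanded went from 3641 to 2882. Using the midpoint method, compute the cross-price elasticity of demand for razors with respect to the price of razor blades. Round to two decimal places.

%ΔQ_x = (2882 − 3641)/[(3641+2882)/2] = -759/3261.5 ≈ -0.2327.
%ΔP_y = (50.29 − 37.94)/[(37.94+50.29)/2] ≈ 0.2800.
E_xy = -0.2327/0.2800 ≈ -0.83.
E_xy < 0, so razors and razor blades are complements.

-0.83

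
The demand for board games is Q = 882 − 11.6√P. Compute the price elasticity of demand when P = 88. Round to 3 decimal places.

At P = 88, Q = 773.1824.
dQ/dP = −11.6/(2√P) = −11.6/(2·9.3808).
Point elasticity E = (dQ/dP)·(P/Q) = -0.6183 × 88/773.1824 ≈ -0.070.
|E| < 1, so demand is inelastic at this price.

-0.070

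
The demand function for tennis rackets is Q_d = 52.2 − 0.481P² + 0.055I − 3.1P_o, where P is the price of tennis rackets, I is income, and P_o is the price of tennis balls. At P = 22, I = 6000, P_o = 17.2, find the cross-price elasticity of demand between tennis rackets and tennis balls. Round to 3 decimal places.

First evaluate Q_d: 52.2 − 0.481(22)² + 0.055(6000) − 3.1(17.2) = 52.2 − 232.804 + 330 − 53.32 = 96.076.
∂Q_d/∂P_o = −3.1, so E_xy = -3.1·(17.2/96.076) ≈ -0.555.
E_xy < 0: the goods are complements.

-0.555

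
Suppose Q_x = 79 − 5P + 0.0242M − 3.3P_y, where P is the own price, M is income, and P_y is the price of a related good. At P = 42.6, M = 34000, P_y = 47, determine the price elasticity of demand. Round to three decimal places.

-0.399

Q_x = 79 − 5(42.6) + 0.0242(34000) − 3.3(47) = 79 − 213 + 822.8 − 155.1 = 533.7.
∂Q_x/∂P = −5, so E_p = (−5)·(42.6/533.7) ≈ -0.399.
|E_p| < 1: demand is inelastic.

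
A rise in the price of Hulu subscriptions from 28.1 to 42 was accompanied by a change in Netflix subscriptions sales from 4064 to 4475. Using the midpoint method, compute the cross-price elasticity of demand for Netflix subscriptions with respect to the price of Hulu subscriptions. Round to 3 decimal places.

%ΔQ_x = (4475 − 4064)/[(4064+4475)/2] = 411/4269.5 ≈ 0.0963.
%ΔP_y = (42 − 28.1)/[(28.1+42)/2] ≈ 0.3966.
E_xy = 0.0963/0.3966 ≈ 0.243.
E_xy > 0, so Netflix subscriptions and Hulu subscriptions are substitutes.

0.243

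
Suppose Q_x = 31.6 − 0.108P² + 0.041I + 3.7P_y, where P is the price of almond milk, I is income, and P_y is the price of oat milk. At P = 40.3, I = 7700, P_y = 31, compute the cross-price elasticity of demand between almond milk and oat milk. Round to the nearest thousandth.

Substituting, Q_x = 31.6 − 0.108(40.3)² + 0.041(7700) + 3.7(31) = 31.6 − 175.4017 + 315.7 + 114.7 = 286.5983.
∂Q_x/∂P_y = +3.7, so E_xy = 3.7·(31/286.5983) ≈ 0.400.
E_xy > 0: the goods are substitutes.

0.400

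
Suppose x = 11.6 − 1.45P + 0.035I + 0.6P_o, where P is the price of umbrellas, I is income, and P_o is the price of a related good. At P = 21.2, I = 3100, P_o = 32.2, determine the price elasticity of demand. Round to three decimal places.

-0.283

At the given point, x = 11.6 − 1.45(21.2) + 0.035(3100) + 0.6(32.2) = 11.6 − 30.74 + 108.5 + 19.32 = 108.68.
∂x/∂P = −1.45, so E_p = (−1.45)·(21.2/108.68) ≈ -0.283.
|E_p| < 1: demand is inelastic.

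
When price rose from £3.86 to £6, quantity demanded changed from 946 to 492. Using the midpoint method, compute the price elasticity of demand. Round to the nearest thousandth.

-1.455

%ΔQ = (492 − 946)/[(946 + 492)/2] = -454/719 ≈ -0.6314.
%Δp = (6 − 3.86)/[(3.86 + 6)/2] = 2.14/4.93 ≈ 0.4341.
Arc elasticity E = %ΔQ/%Δp ≈ -0.6314/0.4341 ≈ -1.455.
|E| > 1: demand is elastic over this range.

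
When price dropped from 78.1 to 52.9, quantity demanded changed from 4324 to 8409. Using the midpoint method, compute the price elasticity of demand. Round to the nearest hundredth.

-1.67

%Δq = (8409 − 4324)/[(4324 + 8409)/2] = 4085/6366.5 ≈ 0.6416.
%ΔP = (52.9 − 78.1)/[(78.1 + 52.9)/2] = -25.2/65.5 ≈ -0.3847.
Arc elasticity E = %Δq/%ΔP ≈ 0.6416/-0.3847 ≈ -1.67.
|E| > 1: demand is elastic over this range.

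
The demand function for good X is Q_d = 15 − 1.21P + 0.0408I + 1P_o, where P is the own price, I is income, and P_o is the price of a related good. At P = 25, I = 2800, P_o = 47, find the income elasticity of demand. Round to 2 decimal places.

First evaluate Q_d: 15 − 1.21(25) + 0.0408(2800) + 1(47) = 15 − 30.25 + 114.24 + 47 = 145.99.
∂Q_d/∂I = +0.0408, so E_I = 0.0408·(2800/145.99) ≈ 0.78.
E_I ∈ (0,1): normal good (necessity).

0.78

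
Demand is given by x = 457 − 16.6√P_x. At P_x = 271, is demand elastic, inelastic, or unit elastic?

inelastic

At P_x = 271, x = 183.7295.
dx/dP_x = −16.6/(2√P_x) = −16.6/(2·16.4621).
Point elasticity E = (dx/dP_x)·(P_x/x) = -0.5042 × 271/183.7295 ≈ -0.744.
|E| ≈ 0.744 < 1, so demand is inelastic.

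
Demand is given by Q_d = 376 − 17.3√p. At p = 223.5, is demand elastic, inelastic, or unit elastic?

At p = 223.5, Q_d = 117.3664.
dQ_d/dp = −17.3/(2√p) = −17.3/(2·14.9499).
Point elasticity E = (dQ_d/dp)·(p/Q_d) = -0.5786 × 223.5/117.3664 ≈ -1.102.
|E| ≈ 1.102 > 1, so demand is elastic.

elastic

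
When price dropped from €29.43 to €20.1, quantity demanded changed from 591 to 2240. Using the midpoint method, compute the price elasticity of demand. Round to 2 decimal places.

%Δq = (2240 − 591)/[(591 + 2240)/2] = 1649/1415.5 ≈ 1.1650.
%ΔP = (20.1 − 29.43)/[(29.43 + 20.1)/2] = -9.33/24.765 ≈ -0.3767.
Arc elasticity E = %Δq/%ΔP ≈ 1.1650/-0.3767 ≈ -3.09.
|E| > 1: demand is elastic over this range.

-3.09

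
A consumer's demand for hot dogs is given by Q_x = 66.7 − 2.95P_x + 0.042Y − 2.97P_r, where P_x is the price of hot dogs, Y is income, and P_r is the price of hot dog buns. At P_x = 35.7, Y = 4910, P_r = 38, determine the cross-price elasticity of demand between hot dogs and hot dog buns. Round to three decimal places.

-2.062

Substituting, Q_x = 66.7 − 2.95(35.7) + 0.042(4910) − 2.97(38) = 66.7 − 105.315 + 206.22 − 112.86 = 54.745.
∂Q_x/∂P_r = −2.97, so E_xy = -2.97·(38/54.745) ≈ -2.062.
E_xy < 0: the goods are complements.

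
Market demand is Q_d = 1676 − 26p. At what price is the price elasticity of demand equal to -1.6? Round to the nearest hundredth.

39.67

Set −bp/(a − bp) = −1.6 ⇒ bp = 1.6(a − bp) ⇒ bp(1+1.6) = 1.6·a.
p = 1.6·1676/(26·2.6) ≈ 39.67.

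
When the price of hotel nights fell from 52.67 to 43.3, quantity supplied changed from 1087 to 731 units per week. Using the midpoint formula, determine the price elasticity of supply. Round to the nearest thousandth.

%Δq = (731 − 1087)/[(1087 + 731)/2] = -356/909 ≈ -0.3916.
%ΔP = (43.3 − 52.67)/[(52.67 + 43.3)/2] = -9.37/47.985 ≈ -0.1953.
Arc elasticity E = %Δq/%ΔP ≈ -0.3916/-0.1953 ≈ 2.006.
|E| > 1: supply is elastic over this range.

2.006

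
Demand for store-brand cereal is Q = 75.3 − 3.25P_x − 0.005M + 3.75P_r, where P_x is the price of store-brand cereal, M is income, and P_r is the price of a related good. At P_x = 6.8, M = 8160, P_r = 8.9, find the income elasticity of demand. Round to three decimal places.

-0.891

First evaluate Q: 75.3 − 3.25(6.8) − 0.005(8160) + 3.75(8.9) = 75.3 − 22.1 − 40.8 + 33.375 = 45.775.
∂Q/∂M = −0.005, so E_I = -0.005·(8160/45.775) ≈ -0.891.
E_I < 0: inferior good.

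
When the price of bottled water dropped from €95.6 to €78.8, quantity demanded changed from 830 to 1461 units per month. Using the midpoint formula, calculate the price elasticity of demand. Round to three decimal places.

%ΔQ = (1461 − 830)/[(830 + 1461)/2] = 631/1145.5 ≈ 0.5509.
%Δp = (78.8 − 95.6)/[(95.6 + 78.8)/2] = -16.8/87.2 ≈ -0.1927.
Arc elasticity E = %ΔQ/%Δp ≈ 0.5509/-0.1927 ≈ -2.859.
|E| > 1: demand is elastic over this range.

-2.859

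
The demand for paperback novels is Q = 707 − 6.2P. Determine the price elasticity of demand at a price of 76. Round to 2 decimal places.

At P = 76, Q = 235.8.
dQ/dP = −6.2.
Point elasticity E = (dQ/dP)·(P/Q) = -6.2 × 76/235.8 ≈ -2.00.
|E| > 1, so demand is elastic at this price.

-2.00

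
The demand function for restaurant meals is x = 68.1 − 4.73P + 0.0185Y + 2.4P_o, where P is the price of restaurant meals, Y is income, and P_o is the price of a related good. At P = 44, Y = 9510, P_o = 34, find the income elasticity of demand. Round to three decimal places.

1.497

x = 68.1 − 4.73(44) + 0.0185(9510) + 2.4(34) = 68.1 − 208.12 + 175.935 + 81.6 = 117.515.
∂x/∂Y = +0.0185, so E_I = 0.0185·(9510/117.515) ≈ 1.497.
E_I > 1: normal good (luxury).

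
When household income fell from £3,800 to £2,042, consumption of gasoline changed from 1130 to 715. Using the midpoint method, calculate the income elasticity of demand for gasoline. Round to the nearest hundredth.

%ΔQ = (715 − 1130)/[(1130+715)/2] = -415/922.5 ≈ -0.4499.
%ΔM = (2,042 − 3,800)/[(3,800+2,042)/2] = -1758/2921 ≈ -0.6018.
E_I = %ΔQ/%ΔM ≈ 0.75.
E_I ∈ (0,1): normal good (necessity).

0.75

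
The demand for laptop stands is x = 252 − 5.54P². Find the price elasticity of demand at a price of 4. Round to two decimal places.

At P = 4, x = 163.36.
dx/dP = −2·5.54·P = −44.32.
Point elasticity E = (dx/dP)·(P/x) = -44.32 × 4/163.36 ≈ -1.09.
|E| > 1, so demand is elastic at this price.

-1.09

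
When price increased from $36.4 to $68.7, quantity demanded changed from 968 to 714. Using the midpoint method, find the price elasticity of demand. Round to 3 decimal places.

-0.491

%ΔQ = (714 − 968)/[(968 + 714)/2] = -254/841 ≈ -0.3020.
%ΔP = (68.7 − 36.4)/[(36.4 + 68.7)/2] = 32.3/52.55 ≈ 0.6147.
Arc elasticity E = %ΔQ/%ΔP ≈ -0.3020/0.6147 ≈ -0.491.
|E| < 1: demand is inelastic over this range.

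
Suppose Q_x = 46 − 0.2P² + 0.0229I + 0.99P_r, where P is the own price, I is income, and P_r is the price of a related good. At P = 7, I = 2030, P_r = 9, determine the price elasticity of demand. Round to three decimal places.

-0.214

At the given point, Q_x = 46 − 0.2(7)² + 0.0229(2030) + 0.99(9) = 46 − 9.8 + 46.487 + 8.91 = 91.597.
∂Q_x/∂P = −2·0.2·P = -2.8, so E_p = -2.8·(7/91.597) ≈ -0.214.
|E_p| < 1: demand is inelastic.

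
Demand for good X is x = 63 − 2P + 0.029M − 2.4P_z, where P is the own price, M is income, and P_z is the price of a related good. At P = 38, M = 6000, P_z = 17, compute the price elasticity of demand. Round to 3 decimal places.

x = 63 − 2(38) + 0.029(6000) − 2.4(17) = 63 − 76 + 174 − 40.8 = 120.2.
∂x/∂P = −2, so E_p = (−2)·(38/120.2) ≈ -0.632.
|E_p| < 1: demand is inelastic.

-0.632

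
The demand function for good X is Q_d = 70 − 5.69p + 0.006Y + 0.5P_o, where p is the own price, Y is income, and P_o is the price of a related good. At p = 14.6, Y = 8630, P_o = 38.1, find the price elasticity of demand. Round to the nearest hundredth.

Evaluating quantity at (p, Y, P_o) gives Q_d = 70 − 5.69(14.6) + 0.006(8630) + 0.5(38.1) = 70 − 83.074 + 51.78 + 19.05 = 57.756.
∂Q_d/∂p = −5.69, so E_p = (−5.69)·(14.6/57.756) ≈ -1.44.
|E_p| > 1: demand is elastic.

-1.44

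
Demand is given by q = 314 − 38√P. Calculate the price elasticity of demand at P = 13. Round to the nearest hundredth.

At P = 13, q = 176.9891.
dq/dP = −38/(2√P) = −38/(2·3.6056).
Point elasticity E = (dq/dP)·(P/q) = -5.2697 × 13/176.9891 ≈ -0.39.
|E| < 1, so demand is inelastic at this price.

-0.39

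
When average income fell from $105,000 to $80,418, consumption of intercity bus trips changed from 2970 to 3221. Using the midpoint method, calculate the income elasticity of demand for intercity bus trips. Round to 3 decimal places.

%ΔQ = (3221 − 2970)/[(2970+3221)/2] = 251/3095.5 ≈ 0.0811.
%ΔM = (80,418 − 105,000)/[(105,000+80,418)/2] = -24582/92709 ≈ -0.2652.
E_I = %ΔQ/%ΔM ≈ -0.306.
E_I < 0: inferior good.

-0.306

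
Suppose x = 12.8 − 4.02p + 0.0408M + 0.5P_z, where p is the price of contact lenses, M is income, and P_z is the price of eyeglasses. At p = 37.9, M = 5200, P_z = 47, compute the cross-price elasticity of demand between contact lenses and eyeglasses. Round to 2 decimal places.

x = 12.8 − 4.02(37.9) + 0.0408(5200) + 0.5(47) = 12.8 − 152.358 + 212.16 + 23.5 = 96.102.
∂x/∂P_z = +0.5, so E_xy = 0.5·(47/96.102) ≈ 0.24.
E_xy > 0: the goods are substitutes.

0.24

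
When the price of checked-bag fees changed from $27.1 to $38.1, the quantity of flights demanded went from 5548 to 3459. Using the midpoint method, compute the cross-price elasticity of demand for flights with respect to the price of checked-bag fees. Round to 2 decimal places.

-1.37

%ΔQ_x = (3459 − 5548)/[(5548+3459)/2] = -2089/4503.5 ≈ -0.4639.
%ΔP_y = (38.1 − 27.1)/[(27.1+38.1)/2] ≈ 0.3374.
E_xy = -0.4639/0.3374 ≈ -1.37.
E_xy < 0, so flights and checked-bag fees are complements.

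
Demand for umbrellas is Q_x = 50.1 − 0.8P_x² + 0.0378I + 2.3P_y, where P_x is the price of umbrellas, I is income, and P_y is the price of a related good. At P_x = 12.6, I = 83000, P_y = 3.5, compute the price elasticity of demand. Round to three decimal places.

Q_x = 50.1 − 0.8(12.6)² + 0.0378(83000) + 2.3(3.5) = 50.1 − 127.008 + 3137.4 + 8.05 = 3068.542.
∂Q_x/∂P_x = −2·0.8·P_x = -20.16, so E_p = -20.16·(12.6/3068.542) ≈ -0.083.
|E_p| < 1: demand is inelastic.

-0.083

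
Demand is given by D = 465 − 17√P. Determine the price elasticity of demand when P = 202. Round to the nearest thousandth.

-0.541

At P = 202, D = 223.3846.
dD/dP = −17/(2√P) = −17/(2·14.2127).
Point elasticity E = (dD/dP)·(P/D) = -0.5981 × 202/223.3846 ≈ -0.541.
|E| < 1, so demand is inelastic at this price.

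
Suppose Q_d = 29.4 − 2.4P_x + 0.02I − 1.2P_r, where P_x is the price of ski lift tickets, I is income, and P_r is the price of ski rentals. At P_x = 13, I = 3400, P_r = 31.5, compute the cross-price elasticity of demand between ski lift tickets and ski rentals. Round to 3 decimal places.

-1.331

First evaluate Q_d: 29.4 − 2.4(13) + 0.02(3400) − 1.2(31.5) = 29.4 − 31.2 + 68 − 37.8 = 28.4.
∂Q_d/∂P_r = −1.2, so E_xy = -1.2·(31.5/28.4) ≈ -1.331.
E_xy < 0: the goods are complements.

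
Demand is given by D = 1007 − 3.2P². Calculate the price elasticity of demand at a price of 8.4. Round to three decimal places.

-0.578

At P = 8.4, D = 781.208.
dD/dP = −2·3.2·P = −53.76.
Point elasticity E = (dD/dP)·(P/D) = -53.76 × 8.4/781.208 ≈ -0.578.
|E| < 1, so demand is inelastic at this price.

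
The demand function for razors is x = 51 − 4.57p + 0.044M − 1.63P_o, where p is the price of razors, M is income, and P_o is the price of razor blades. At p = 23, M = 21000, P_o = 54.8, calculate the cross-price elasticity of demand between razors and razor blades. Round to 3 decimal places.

At the given point, x = 51 − 4.57(23) + 0.044(21000) − 1.63(54.8) = 51 − 105.11 + 924 − 89.324 = 780.566.
∂x/∂P_o = −1.63, so E_xy = -1.63·(54.8/780.566) ≈ -0.114.
E_xy < 0: the goods are complements.

-0.114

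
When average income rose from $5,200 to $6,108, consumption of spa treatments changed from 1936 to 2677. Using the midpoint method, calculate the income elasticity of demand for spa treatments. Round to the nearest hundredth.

%ΔQ = (2677 − 1936)/[(1936+2677)/2] = 741/2306.5 ≈ 0.3213.
%ΔI = (6,108 − 5,200)/[(5,200+6,108)/2] = 908/5654 ≈ 0.1606.
E_I = %ΔQ/%ΔI ≈ 2.00.
E_I > 1: normal good (luxury).

2.00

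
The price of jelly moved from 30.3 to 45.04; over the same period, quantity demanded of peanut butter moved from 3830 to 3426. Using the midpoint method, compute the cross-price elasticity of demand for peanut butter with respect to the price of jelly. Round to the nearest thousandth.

-0.285

%ΔQ_x = (3426 − 3830)/[(3830+3426)/2] = -404/3628 ≈ -0.1114.
%ΔP_y = (45.04 − 30.3)/[(30.3+45.04)/2] ≈ 0.3913.
E_xy = -0.1114/0.3913 ≈ -0.285.
E_xy < 0, so peanut butter and jelly are complements.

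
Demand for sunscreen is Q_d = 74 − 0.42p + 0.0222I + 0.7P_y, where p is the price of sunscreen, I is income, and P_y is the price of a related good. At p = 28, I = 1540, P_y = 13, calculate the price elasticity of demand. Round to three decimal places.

Q_d = 74 − 0.42(28) + 0.0222(1540) + 0.7(13) = 74 − 11.76 + 34.188 + 9.1 = 105.528.
∂Q_d/∂p = −0.42, so E_p = (−0.42)·(28/105.528) ≈ -0.111.
|E_p| < 1: demand is inelastic.

-0.111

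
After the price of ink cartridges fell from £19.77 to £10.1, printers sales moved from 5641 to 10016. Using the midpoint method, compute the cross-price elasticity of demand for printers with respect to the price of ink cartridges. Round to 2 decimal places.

-0.86

%ΔQ_x = (10016 − 5641)/[(5641+10016)/2] = 4375/7828.5 ≈ 0.5589.
%ΔP_y = (10.1 − 19.77)/[(19.77+10.1)/2] ≈ -0.6475.
E_xy = 0.5589/-0.6475 ≈ -0.86.
E_xy < 0, so printers and ink cartridges are complements.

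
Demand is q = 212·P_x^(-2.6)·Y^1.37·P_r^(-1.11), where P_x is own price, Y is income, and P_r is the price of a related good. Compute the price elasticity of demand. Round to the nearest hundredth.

-2.60

For a Cobb–Douglas (constant-elasticity) form q = A·P_x^α·…, the elasticity with respect to P_x equals the exponent α at every point.
Here the exponent on P_x is -2.6, so the price elasticity of demand is -2.60.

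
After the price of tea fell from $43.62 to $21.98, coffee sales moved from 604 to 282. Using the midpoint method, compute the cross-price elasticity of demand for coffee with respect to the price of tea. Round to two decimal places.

1.10

%ΔQ_x = (282 − 604)/[(604+282)/2] = -322/443 ≈ -0.7269.
%ΔP_y = (21.98 − 43.62)/[(43.62+21.98)/2] ≈ -0.6598.
E_xy = -0.7269/-0.6598 ≈ 1.10.
E_xy > 0, so coffee and tea are substitutes.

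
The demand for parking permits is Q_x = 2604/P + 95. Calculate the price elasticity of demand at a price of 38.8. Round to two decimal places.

-0.41

At P = 38.8, Q_x = 162.1134.
dQ_x/dP = −2604/P² = −1.7297.
Point elasticity E = (dQ_x/dP)·(P/Q_x) = -1.7297 × 38.8/162.1134 ≈ -0.41.
|E| < 1, so demand is inelastic at this price.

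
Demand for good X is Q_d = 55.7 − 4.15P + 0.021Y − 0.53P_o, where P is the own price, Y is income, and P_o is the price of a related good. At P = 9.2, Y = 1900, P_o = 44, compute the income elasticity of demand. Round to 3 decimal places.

1.170

First evaluate Q_d: 55.7 − 4.15(9.2) + 0.021(1900) − 0.53(44) = 55.7 − 38.18 + 39.9 − 23.32 = 34.1.
∂Q_d/∂Y = +0.021, so E_I = 0.021·(1900/34.1) ≈ 1.170.
E_I > 1: normal good (luxury).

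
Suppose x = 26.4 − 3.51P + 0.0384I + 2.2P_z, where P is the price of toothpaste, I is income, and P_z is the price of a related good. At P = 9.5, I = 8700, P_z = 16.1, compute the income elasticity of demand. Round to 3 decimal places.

Substituting, x = 26.4 − 3.51(9.5) + 0.0384(8700) + 2.2(16.1) = 26.4 − 33.345 + 334.08 + 35.42 = 362.555.
∂x/∂I = +0.0384, so E_I = 0.0384·(8700/362.555) ≈ 0.921.
E_I ∈ (0,1): normal good (necessity).

0.921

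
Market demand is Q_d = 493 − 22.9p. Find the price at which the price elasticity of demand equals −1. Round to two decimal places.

For linear demand Q_d = a − bp, E = −bp/(a − bp). |E| = 1 ⇒ bp = a − bp ⇒ p = a/(2b).
p = 493/(2·22.9) ≈ 10.76.

10.76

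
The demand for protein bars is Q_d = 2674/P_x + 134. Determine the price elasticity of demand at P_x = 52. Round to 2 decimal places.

At P_x = 52, Q_d = 185.4231.
dQ_d/dP_x = −2674/P_x² = −0.9889.
Point elasticity E = (dQ_d/dP_x)·(P_x/Q_d) = -0.9889 × 52/185.4231 ≈ -0.28.
|E| < 1, so demand is inelastic at this price.

-0.28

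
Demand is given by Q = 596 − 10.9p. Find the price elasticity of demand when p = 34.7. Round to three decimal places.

At p = 34.7, Q = 217.77.
dQ/dp = −10.9.
Point elasticity E = (dQ/dp)·(p/Q) = -10.9 × 34.7/217.77 ≈ -1.737.
|E| > 1, so demand is elastic at this price.

-1.737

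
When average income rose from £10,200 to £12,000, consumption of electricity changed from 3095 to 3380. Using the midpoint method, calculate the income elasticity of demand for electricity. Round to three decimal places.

%ΔQ = (3380 − 3095)/[(3095+3380)/2] = 285/3237.5 ≈ 0.0880.
%ΔY = (12,000 − 10,200)/[(10,200+12,000)/2] = 1800/11100 ≈ 0.1622.
E_I = %ΔQ/%ΔY ≈ 0.543.
E_I ∈ (0,1): normal good (necessity).

0.543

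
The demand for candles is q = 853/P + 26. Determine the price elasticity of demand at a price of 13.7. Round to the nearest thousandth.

-0.705

At P = 13.7, q = 88.2628.
dq/dP = −853/P² = −4.5447.
Point elasticity E = (dq/dP)·(P/q) = -4.5447 × 13.7/88.2628 ≈ -0.705.
|E| < 1, so demand is inelastic at this price.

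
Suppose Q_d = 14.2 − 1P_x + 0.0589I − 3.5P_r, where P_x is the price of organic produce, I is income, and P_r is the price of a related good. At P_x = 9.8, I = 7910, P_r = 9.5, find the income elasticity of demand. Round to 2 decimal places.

Substituting, Q_d = 14.2 − 1(9.8) + 0.0589(7910) − 3.5(9.5) = 14.2 − 9.8 + 465.899 − 33.25 = 437.049.
∂Q_d/∂I = +0.0589, so E_I = 0.0589·(7910/437.049) ≈ 1.07.
E_I > 1: normal good (luxury).

1.07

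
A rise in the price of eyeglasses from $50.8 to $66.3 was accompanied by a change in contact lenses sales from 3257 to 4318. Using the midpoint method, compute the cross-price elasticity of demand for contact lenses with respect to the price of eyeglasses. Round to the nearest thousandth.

%ΔQ_x = (4318 − 3257)/[(3257+4318)/2] = 1061/3787.5 ≈ 0.2801.
%ΔP_y = (66.3 − 50.8)/[(50.8+66.3)/2] ≈ 0.2647.
E_xy = 0.2801/0.2647 ≈ 1.058.
E_xy > 0, so contact lenses and eyeglasses are substitutes.

1.058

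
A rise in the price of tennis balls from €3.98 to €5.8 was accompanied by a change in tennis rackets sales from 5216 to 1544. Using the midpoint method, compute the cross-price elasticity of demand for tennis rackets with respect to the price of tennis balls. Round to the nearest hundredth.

%ΔQ_x = (1544 − 5216)/[(5216+1544)/2] = -3672/3380 ≈ -1.0864.
%ΔP_y = (5.8 − 3.98)/[(3.98+5.8)/2] ≈ 0.3722.
E_xy = -1.0864/0.3722 ≈ -2.92.
E_xy < 0, so tennis rackets and tennis balls are complements.

-2.92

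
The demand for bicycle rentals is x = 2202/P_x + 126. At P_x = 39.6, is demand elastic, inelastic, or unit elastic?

At P_x = 39.6, x = 181.6061.
dx/dP_x = −2202/P_x² = −1.4042.
Point elasticity E = (dx/dP_x)·(P_x/x) = -1.4042 × 39.6/181.6061 ≈ -0.306.
|E| ≈ 0.306 < 1, so demand is inelastic.

inelastic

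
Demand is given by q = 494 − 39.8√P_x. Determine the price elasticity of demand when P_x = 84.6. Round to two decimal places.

-1.43

At P_x = 84.6, q = 127.9265.
dq/dP_x = −39.8/(2√P_x) = −39.8/(2·9.1978).
Point elasticity E = (dq/dP_x)·(P_x/q) = -2.1636 × 84.6/127.9265 ≈ -1.43.
|E| > 1, so demand is elastic at this price.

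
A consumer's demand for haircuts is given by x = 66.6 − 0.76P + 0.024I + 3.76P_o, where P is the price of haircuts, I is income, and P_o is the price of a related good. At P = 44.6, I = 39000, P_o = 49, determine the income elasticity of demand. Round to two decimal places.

First evaluate x: 66.6 − 0.76(44.6) + 0.024(39000) + 3.76(49) = 66.6 − 33.896 + 936 + 184.24 = 1152.944.
∂x/∂I = +0.024, so E_I = 0.024·(39000/1152.944) ≈ 0.81.
E_I ∈ (0,1): normal good (necessity).

0.81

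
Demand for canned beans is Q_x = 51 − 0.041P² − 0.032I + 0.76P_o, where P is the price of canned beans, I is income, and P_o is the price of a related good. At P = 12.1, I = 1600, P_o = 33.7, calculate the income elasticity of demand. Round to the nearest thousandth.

Q_x = 51 − 0.041(12.1)² − 0.032(1600) + 0.76(33.7) = 51 − 6.0028 − 51.2 + 25.612 = 19.4092.
∂Q_x/∂I = −0.032, so E_I = -0.032·(1600/19.4092) ≈ -2.638.
E_I < 0: inferior good.

-2.638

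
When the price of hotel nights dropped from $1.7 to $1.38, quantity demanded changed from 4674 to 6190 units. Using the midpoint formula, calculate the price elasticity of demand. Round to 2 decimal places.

%ΔQ = (6190 − 4674)/[(4674 + 6190)/2] = 1516/5432 ≈ 0.2791.
%Δp = (1.38 − 1.7)/[(1.7 + 1.38)/2] = -0.32/1.54 ≈ -0.2078.
Arc elasticity E = %ΔQ/%Δp ≈ 0.2791/-0.2078 ≈ -1.34.
|E| > 1: demand is elastic over this range.

-1.34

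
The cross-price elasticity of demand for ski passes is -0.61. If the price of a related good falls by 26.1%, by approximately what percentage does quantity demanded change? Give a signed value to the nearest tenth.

15.9

%ΔQ ≈ E × %ΔP_y = (-0.61) × (-26.1%) ≈ 15.9%.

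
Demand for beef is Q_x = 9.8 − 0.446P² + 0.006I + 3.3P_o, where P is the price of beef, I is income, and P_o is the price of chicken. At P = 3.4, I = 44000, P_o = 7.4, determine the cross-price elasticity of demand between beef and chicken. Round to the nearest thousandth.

0.083

First evaluate Q_x: 9.8 − 0.446(3.4)² + 0.006(44000) + 3.3(7.4) = 9.8 − 5.1558 + 264 + 24.42 = 293.0642.
∂Q_x/∂P_o = +3.3, so E_xy = 3.3·(7.4/293.0642) ≈ 0.083.
E_xy > 0: the goods are substitutes.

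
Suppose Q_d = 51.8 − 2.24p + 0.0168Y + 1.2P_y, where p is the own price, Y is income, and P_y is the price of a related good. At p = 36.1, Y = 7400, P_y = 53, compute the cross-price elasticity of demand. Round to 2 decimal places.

0.40

Substituting, Q_d = 51.8 − 2.24(36.1) + 0.0168(7400) + 1.2(53) = 51.8 − 80.864 + 124.32 + 63.6 = 158.856.
∂Q_d/∂P_y = +1.2, so E_xy = 1.2·(53/158.856) ≈ 0.40.
E_xy > 0: the goods are substitutes.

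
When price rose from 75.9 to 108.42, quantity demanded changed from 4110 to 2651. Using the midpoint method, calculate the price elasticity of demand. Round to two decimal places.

-1.22

%Δq = (2651 − 4110)/[(4110 + 2651)/2] = -1459/3380.5 ≈ -0.4316.
%ΔP = (108.42 − 75.9)/[(75.9 + 108.42)/2] = 32.52/92.16 ≈ 0.3529.
Arc elasticity E = %Δq/%ΔP ≈ -0.4316/0.3529 ≈ -1.22.
|E| > 1: demand is elastic over this range.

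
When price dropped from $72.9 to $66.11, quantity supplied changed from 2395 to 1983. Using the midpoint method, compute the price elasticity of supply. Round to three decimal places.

1.927

%ΔQ = (1983 − 2395)/[(2395 + 1983)/2] = -412/2189 ≈ -0.1882.
%Δp = (66.11 − 72.9)/[(72.9 + 66.11)/2] = -6.79/69.505 ≈ -0.0977.
Arc elasticity E = %ΔQ/%Δp ≈ -0.1882/-0.0977 ≈ 1.927.
|E| > 1: supply is elastic over this range.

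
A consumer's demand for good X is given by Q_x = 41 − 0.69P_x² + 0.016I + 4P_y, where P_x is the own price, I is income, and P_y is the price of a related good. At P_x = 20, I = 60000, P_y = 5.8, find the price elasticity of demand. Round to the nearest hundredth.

-0.74

Q_x = 41 − 0.69(20)² + 0.016(60000) + 4(5.8) = 41 − 276 + 960 + 23.2 = 748.2.
∂Q_x/∂P_x = −2·0.69·P_x = -27.6, so E_p = -27.6·(20/748.2) ≈ -0.74.
|E_p| < 1: demand is inelastic.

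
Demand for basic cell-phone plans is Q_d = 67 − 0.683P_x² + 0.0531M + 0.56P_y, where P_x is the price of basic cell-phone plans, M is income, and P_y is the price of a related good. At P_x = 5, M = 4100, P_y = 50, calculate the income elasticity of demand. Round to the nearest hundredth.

Q_d = 67 − 0.683(5)² + 0.0531(4100) + 0.56(50) = 67 − 17.075 + 217.71 + 28 = 295.635.
∂Q_d/∂M = +0.0531, so E_I = 0.0531·(4100/295.635) ≈ 0.74.
E_I ∈ (0,1): normal good (necessity).

0.74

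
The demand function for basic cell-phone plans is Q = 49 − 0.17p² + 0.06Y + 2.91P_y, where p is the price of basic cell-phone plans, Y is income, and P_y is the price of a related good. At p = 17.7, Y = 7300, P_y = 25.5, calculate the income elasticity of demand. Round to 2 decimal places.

0.86

Evaluating quantity at (p, Y, P_y) gives Q = 49 − 0.17(17.7)² + 0.06(7300) + 2.91(25.5) = 49 − 53.2593 + 438 + 74.205 = 507.9457.
∂Q/∂Y = +0.06, so E_I = 0.06·(7300/507.9457) ≈ 0.86.
E_I ∈ (0,1): normal good (necessity).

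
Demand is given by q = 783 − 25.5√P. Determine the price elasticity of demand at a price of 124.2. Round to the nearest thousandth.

-0.285

At P = 124.2, q = 498.8151.
dq/dP = −25.5/(2√P) = −25.5/(2·11.1445).
Point elasticity E = (dq/dP)·(P/q) = -1.1441 × 124.2/498.8151 ≈ -0.285.
|E| < 1, so demand is inelastic at this price.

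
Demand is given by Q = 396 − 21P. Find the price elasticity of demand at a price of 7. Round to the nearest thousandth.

-0.590

At P = 7, Q = 249.
dQ/dP = −21.
Point elasticity E = (dQ/dP)·(P/Q) = -21 × 7/249 ≈ -0.590.
|E| < 1, so demand is inelastic at this price.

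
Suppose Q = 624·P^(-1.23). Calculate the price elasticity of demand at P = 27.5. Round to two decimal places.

For a Cobb–Douglas (constant-elasticity) form Q = A·P^α·…, the elasticity with respect to P equals the exponent α at every point.
Here the exponent on P is -1.23, so the price elasticity of demand is -1.23.

-1.23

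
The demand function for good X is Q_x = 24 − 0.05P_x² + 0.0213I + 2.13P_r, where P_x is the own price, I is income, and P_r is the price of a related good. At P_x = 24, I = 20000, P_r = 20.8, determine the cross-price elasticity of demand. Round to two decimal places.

Substituting, Q_x = 24 − 0.05(24)² + 0.0213(20000) + 2.13(20.8) = 24 − 28.8 + 426 + 44.304 = 465.504.
∂Q_x/∂P_r = +2.13, so E_xy = 2.13·(20.8/465.504) ≈ 0.10.
E_xy > 0: the goods are substitutes.

0.10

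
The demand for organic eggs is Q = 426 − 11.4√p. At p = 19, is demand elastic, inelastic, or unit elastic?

At p = 19, Q = 376.3086.
dQ/dp = −11.4/(2√p) = −11.4/(2·4.3589).
Point elasticity E = (dQ/dp)·(p/Q) = -1.3077 × 19/376.3086 ≈ -0.066.
|E| ≈ 0.066 < 1, so demand is inelastic.

inelastic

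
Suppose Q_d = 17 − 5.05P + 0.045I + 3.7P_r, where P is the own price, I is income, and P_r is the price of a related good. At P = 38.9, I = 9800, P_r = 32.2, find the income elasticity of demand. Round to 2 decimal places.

1.16

At the given point, Q_d = 17 − 5.05(38.9) + 0.045(9800) + 3.7(32.2) = 17 − 196.445 + 441 + 119.14 = 380.695.
∂Q_d/∂I = +0.045, so E_I = 0.045·(9800/380.695) ≈ 1.16.
E_I > 1: normal good (luxury).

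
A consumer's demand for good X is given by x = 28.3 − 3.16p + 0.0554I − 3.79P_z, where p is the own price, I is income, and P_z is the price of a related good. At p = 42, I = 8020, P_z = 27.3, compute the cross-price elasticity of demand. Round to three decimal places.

Substituting, x = 28.3 − 3.16(42) + 0.0554(8020) − 3.79(27.3) = 28.3 − 132.72 + 444.308 − 103.467 = 236.421.
∂x/∂P_z = −3.79, so E_xy = -3.79·(27.3/236.421) ≈ -0.438.
E_xy < 0: the goods are complements.

-0.438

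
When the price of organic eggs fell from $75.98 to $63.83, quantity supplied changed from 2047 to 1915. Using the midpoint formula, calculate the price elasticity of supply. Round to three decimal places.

%Δq = (1915 − 2047)/[(2047 + 1915)/2] = -132/1981 ≈ -0.0666.
%ΔP = (63.83 − 75.98)/[(75.98 + 63.83)/2] = -12.15/69.905 ≈ -0.1738.
Arc elasticity E = %Δq/%ΔP ≈ -0.0666/-0.1738 ≈ 0.383.
|E| < 1: supply is inelastic over this range.

0.383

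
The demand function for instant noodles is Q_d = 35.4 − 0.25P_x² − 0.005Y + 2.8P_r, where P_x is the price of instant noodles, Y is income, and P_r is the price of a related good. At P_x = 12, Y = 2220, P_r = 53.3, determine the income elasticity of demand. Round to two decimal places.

Substituting, Q_d = 35.4 − 0.25(12)² − 0.005(2220) + 2.8(53.3) = 35.4 − 36 − 11.1 + 149.24 = 137.54.
∂Q_d/∂Y = −0.005, so E_I = -0.005·(2220/137.54) ≈ -0.08.
E_I < 0: inferior good.

-0.08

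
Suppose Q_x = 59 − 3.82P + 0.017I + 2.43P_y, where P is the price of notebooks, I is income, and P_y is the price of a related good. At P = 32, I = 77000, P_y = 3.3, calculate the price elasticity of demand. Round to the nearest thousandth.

-0.097

Substituting, Q_x = 59 − 3.82(32) + 0.017(77000) + 2.43(3.3) = 59 − 122.24 + 1309 + 8.019 = 1253.779.
∂Q_x/∂P = −3.82, so E_p = (−3.82)·(32/1253.779) ≈ -0.097.
|E_p| < 1: demand is inelastic.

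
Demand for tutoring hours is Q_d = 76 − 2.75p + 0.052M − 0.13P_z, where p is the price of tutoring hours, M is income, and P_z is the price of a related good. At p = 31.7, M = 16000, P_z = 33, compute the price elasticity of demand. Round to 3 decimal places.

Q_d = 76 − 2.75(31.7) + 0.052(16000) − 0.13(33) = 76 − 87.175 + 832 − 4.29 = 816.535.
∂Q_d/∂p = −2.75, so E_p = (−2.75)·(31.7/816.535) ≈ -0.107.
|E_p| < 1: demand is inelastic.

-0.107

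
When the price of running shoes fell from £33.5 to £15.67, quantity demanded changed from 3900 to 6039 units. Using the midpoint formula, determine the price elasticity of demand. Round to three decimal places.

-0.593

%Δq = (6039 − 3900)/[(3900 + 6039)/2] = 2139/4969.5 ≈ 0.4304.
%Δp = (15.67 − 33.5)/[(33.5 + 15.67)/2] = -17.83/24.585 ≈ -0.7252.
Arc elasticity E = %Δq/%Δp ≈ 0.4304/-0.7252 ≈ -0.593.
|E| < 1: demand is inelastic over this range.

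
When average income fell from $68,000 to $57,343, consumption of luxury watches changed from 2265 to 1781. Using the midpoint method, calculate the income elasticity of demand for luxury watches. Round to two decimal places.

1.41

%ΔQ = (1781 − 2265)/[(2265+1781)/2] = -484/2023 ≈ -0.2392.
%ΔY = (57,343 − 68,000)/[(68,000+57,343)/2] = -10657/62671.5 ≈ -0.1700.
E_I = %ΔQ/%ΔY ≈ 1.41.
E_I > 1: normal good (luxury).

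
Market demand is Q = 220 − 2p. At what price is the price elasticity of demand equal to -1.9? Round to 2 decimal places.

Set −bp/(a − bp) = −1.9 ⇒ bp = 1.9(a − bp) ⇒ bp(1+1.9) = 1.9·a.
p = 1.9·220/(2·2.9) ≈ 72.07.

72.07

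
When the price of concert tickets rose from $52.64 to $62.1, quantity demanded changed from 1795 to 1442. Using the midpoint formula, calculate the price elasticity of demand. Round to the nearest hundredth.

%Δq = (1442 − 1795)/[(1795 + 1442)/2] = -353/1618.5 ≈ -0.2181.
%Δp = (62.1 − 52.64)/[(52.64 + 62.1)/2] = 9.46/57.37 ≈ 0.1649.
Arc elasticity E = %Δq/%Δp ≈ -0.2181/0.1649 ≈ -1.32.
|E| > 1: demand is elastic over this range.

-1.32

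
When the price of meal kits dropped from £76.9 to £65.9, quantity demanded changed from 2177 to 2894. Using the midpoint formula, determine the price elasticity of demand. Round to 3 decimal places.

%ΔQ = (2894 − 2177)/[(2177 + 2894)/2] = 717/2535.5 ≈ 0.2828.
%Δp = (65.9 − 76.9)/[(76.9 + 65.9)/2] = -11/71.4 ≈ -0.1541.
Arc elasticity E = %ΔQ/%Δp ≈ 0.2828/-0.1541 ≈ -1.836.
|E| > 1: demand is elastic over this range.

-1.836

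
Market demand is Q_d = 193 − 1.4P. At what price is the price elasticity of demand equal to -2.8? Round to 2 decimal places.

101.58

Set −bP/(a − bP) = −2.8 ⇒ bP = 2.8(a − bP) ⇒ bP(1+2.8) = 2.8·a.
P = 2.8·193/(1.4·3.8) ≈ 101.58.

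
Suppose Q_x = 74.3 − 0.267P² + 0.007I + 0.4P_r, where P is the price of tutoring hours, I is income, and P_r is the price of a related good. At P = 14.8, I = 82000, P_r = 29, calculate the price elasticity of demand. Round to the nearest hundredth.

At the given point, Q_x = 74.3 − 0.267(14.8)² + 0.007(82000) + 0.4(29) = 74.3 − 58.4837 + 574 + 11.6 = 601.4163.
∂Q_x/∂P = −2·0.267·P = -7.9032, so E_p = -7.9032·(14.8/601.4163) ≈ -0.19.
|E_p| < 1: demand is inelastic.

-0.19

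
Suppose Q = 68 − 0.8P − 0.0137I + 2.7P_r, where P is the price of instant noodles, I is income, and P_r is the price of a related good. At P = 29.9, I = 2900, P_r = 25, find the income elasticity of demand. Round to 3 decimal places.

-0.553

Q = 68 − 0.8(29.9) − 0.0137(2900) + 2.7(25) = 68 − 23.92 − 39.73 + 67.5 = 71.85.
∂Q/∂I = −0.0137, so E_I = -0.0137·(2900/71.85) ≈ -0.553.
E_I < 0: inferior good.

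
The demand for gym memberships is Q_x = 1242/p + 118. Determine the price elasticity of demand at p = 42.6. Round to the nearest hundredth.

At p = 42.6, Q_x = 147.1549.
dQ_x/dp = −1242/p² = −0.6844.
Point elasticity E = (dQ_x/dp)·(p/Q_x) = -0.6844 × 42.6/147.1549 ≈ -0.20.
|E| < 1, so demand is inelastic at this price.

-0.20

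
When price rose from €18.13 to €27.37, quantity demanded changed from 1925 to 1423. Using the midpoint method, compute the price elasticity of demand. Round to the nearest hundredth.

-0.74

%ΔQ = (1423 − 1925)/[(1925 + 1423)/2] = -502/1674 ≈ -0.2999.
%Δp = (27.37 − 18.13)/[(18.13 + 27.37)/2] = 9.24/22.75 ≈ 0.4062.
Arc elasticity E = %ΔQ/%Δp ≈ -0.2999/0.4062 ≈ -0.74.
|E| < 1: demand is inelastic over this range.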